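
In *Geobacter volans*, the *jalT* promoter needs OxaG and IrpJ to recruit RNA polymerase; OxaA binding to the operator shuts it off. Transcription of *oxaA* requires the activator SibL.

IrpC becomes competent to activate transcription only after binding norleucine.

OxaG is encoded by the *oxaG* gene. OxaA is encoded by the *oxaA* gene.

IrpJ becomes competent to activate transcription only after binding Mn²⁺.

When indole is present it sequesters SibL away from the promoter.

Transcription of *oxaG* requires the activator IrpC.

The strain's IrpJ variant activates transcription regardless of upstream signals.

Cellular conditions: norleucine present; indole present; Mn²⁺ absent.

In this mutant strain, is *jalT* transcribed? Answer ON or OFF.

ON

Indole is present, so SibL is inactive.
Required activator SibL is absent, so *oxaA* is not transcribed.
So OxaA is not produced.
Norleucine is present, so IrpC is active.
No repressor is bound and IrpC is active, so *oxaG* is transcribed.
So OxaG is produced and active.
IrpJ is constitutively active in this strain.
No repressor is bound and OxaG and IrpJ are active, so *jalT* is transcribed.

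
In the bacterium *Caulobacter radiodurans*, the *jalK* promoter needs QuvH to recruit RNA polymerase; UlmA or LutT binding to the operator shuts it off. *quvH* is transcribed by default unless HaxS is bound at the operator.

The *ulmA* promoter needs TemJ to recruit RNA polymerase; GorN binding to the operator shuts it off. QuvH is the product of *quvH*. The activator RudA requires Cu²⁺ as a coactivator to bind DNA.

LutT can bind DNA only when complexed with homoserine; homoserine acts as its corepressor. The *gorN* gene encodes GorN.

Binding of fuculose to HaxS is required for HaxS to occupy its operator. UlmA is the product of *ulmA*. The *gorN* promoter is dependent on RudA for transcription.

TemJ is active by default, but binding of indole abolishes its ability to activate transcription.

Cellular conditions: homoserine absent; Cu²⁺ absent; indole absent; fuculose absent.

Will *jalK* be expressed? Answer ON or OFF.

Indole is absent, so TemJ is active.
Cu²⁺ is absent, so RudA is inactive.
Required activator RudA is absent, so *gorN* is not transcribed.
So GorN is not produced.
No repressor is bound and TemJ is active, so *ulmA* is transcribed.
So UlmA is produced and active.
Fuculose is absent, so HaxS is inactive.
With no repressor bound, *quvH* is transcribed.
So QuvH is produced and active.
Homoserine is absent, so LutT is inactive.
With repressor UlmA bound, *jalK* is not transcribed.

OFF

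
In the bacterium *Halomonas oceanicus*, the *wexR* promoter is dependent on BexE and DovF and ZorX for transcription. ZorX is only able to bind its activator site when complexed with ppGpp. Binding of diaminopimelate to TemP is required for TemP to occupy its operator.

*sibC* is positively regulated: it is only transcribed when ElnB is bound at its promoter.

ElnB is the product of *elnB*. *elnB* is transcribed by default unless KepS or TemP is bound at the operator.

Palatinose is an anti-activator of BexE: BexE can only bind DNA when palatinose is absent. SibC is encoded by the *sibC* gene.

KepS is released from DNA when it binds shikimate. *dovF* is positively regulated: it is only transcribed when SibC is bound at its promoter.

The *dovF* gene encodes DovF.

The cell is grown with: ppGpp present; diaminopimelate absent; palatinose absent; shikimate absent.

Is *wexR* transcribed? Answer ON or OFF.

OFF

Palatinose is absent, so BexE is active.
Shikimate is absent, so KepS is active.
Diaminopimelate is absent, so TemP is inactive.
With repressor KepS bound, *elnB* is not transcribed.
So ElnB is not produced.
Required activator ElnB is absent, so *sibC* is not transcribed.
So SibC is not produced.
Required activator SibC is absent, so *dovF* is not transcribed.
So DovF is not produced.
ppGpp is present, so ZorX is active.
Required activator DovF is absent, so *wexR* is not transcribed.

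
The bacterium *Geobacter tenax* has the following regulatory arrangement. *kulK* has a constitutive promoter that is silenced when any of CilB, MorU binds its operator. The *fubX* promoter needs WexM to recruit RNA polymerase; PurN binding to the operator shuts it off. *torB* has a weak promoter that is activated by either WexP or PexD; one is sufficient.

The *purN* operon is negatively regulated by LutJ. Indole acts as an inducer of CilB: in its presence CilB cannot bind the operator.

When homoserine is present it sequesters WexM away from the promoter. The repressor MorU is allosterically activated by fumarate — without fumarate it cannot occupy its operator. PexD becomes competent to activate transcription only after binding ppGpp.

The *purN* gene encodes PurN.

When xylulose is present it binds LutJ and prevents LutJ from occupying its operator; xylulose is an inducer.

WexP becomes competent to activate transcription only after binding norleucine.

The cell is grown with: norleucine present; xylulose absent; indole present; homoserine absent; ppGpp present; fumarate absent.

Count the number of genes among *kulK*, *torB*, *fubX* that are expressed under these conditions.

3

Indole is present, so CilB is inactive.
Fumarate is absent, so MorU is inactive.
With no repressor bound, *kulK* is transcribed.
→ *kulK* is ON.
Norleucine is present, so WexP is active.
ppGpp is present, so PexD is active.
Activator WexP is present, so *torB* is transcribed.
→ *torB* is ON.
Xylulose is absent, so LutJ is active.
With repressor LutJ bound, *purN* is not transcribed.
So PurN is not produced.
Homoserine is absent, so WexM is active.
No repressor is bound and WexM is active, so *fubX* is transcribed.
→ *fubX* is ON.
3 of the 3 genes are transcribed.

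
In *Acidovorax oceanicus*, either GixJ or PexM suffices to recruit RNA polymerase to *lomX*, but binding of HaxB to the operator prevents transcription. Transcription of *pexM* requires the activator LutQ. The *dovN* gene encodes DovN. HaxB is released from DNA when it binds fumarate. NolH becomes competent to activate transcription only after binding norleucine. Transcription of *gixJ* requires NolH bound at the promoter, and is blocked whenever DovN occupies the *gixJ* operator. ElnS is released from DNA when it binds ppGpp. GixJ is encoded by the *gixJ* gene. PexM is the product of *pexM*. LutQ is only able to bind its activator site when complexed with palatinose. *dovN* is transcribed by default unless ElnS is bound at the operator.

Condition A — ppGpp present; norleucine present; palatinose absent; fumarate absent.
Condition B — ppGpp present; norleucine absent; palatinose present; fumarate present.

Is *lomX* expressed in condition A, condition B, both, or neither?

B only

Condition A:
ppGpp is present, so ElnS is inactive.
With no repressor bound, *dovN* is transcribed.
So DovN is produced and active.
Norleucine is present, so NolH is active.
With repressor DovN bound, *gixJ* is not transcribed.
So GixJ is not produced.
Palatinose is absent, so LutQ is inactive.
Required activator LutQ is absent, so *pexM* is not transcribed.
So PexM is not produced.
Fumarate is absent, so HaxB is active.
With repressor HaxB bound, *lomX* is not transcribed.
→ *lomX* is OFF in A.
Condition B:
ppGpp is present, so ElnS is inactive.
With no repressor bound, *dovN* is transcribed.
So DovN is produced and active.
Norleucine is absent, so NolH is inactive.
With repressor DovN bound, *gixJ* is not transcribed.
So GixJ is not produced.
Palatinose is present, so LutQ is active.
No repressor is bound and LutQ is active, so *pexM* is transcribed.
So PexM is produced and active.
Fumarate is present, so HaxB is inactive.
Activator PexM is present, so *lomX* is transcribed.
→ *lomX* is ON in B.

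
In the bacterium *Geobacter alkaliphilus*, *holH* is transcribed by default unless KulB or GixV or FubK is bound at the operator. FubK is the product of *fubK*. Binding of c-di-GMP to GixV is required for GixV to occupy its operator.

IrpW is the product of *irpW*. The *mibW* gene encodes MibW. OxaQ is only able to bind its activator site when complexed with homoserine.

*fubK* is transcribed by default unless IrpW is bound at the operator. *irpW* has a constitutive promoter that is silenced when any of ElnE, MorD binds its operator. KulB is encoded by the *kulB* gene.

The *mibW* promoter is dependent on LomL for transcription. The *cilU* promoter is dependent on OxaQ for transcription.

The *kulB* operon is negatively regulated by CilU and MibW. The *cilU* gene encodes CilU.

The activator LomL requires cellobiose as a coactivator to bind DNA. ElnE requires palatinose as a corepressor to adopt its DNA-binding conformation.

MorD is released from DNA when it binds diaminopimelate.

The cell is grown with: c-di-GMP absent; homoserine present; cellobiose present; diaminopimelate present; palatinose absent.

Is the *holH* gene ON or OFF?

Homoserine is present, so OxaQ is active.
No repressor is bound and OxaQ is active, so *cilU* is transcribed.
So CilU is produced and active.
Cellobiose is present, so LomL is active.
No repressor is bound and LomL is active, so *mibW* is transcribed.
So MibW is produced and active.
With repressor CilU bound, *kulB* is not transcribed.
So KulB is not produced.
c-di-GMP is absent, so GixV is inactive.
Palatinose is absent, so ElnE is inactive.
Diaminopimelate is present, so MorD is inactive.
With no repressor bound, *irpW* is transcribed.
So IrpW is produced and active.
With repressor IrpW bound, *fubK* is not transcribed.
So FubK is not produced.
With no repressor bound, *holH* is transcribed.

ON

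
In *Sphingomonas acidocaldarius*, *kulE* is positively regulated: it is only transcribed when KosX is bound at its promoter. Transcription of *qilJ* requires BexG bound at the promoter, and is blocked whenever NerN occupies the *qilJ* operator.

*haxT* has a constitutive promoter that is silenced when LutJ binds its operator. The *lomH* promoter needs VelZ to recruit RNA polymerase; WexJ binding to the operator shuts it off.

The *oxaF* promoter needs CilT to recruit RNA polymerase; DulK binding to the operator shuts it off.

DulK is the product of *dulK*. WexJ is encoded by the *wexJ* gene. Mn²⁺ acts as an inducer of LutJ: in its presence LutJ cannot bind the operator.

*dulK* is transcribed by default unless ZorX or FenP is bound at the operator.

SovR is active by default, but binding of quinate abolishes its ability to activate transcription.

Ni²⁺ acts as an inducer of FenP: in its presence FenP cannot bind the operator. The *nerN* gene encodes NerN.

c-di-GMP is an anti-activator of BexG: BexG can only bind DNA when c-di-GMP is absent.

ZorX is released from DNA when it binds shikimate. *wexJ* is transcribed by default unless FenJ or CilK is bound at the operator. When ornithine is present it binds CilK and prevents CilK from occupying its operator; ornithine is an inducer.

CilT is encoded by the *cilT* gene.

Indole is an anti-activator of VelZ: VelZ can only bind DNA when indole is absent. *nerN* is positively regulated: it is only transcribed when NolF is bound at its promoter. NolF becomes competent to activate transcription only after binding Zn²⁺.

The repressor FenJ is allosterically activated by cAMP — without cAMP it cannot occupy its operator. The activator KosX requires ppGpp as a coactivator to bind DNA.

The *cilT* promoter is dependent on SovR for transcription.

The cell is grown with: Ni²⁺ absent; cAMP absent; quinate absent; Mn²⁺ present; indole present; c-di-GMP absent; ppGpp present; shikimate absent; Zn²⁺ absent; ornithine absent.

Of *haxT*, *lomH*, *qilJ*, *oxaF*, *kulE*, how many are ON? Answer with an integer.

4

Mn²⁺ is present, so LutJ is inactive.
With no repressor bound, *haxT* is transcribed.
→ *haxT* is ON.
cAMP is absent, so FenJ is inactive.
Ornithine is absent, so CilK is active.
With repressor CilK bound, *wexJ* is not transcribed.
So WexJ is not produced.
Indole is present, so VelZ is inactive.
Required activator VelZ is absent, so *lomH* is not transcribed.
→ *lomH* is OFF.
c-di-GMP is absent, so BexG is active.
Zn²⁺ is absent, so NolF is inactive.
Required activator NolF is absent, so *nerN* is not transcribed.
So NerN is not produced.
No repressor is bound and BexG is active, so *qilJ* is transcribed.
→ *qilJ* is ON.
Quinate is absent, so SovR is active.
No repressor is bound and SovR is active, so *cilT* is transcribed.
So CilT is produced and active.
Shikimate is absent, so ZorX is active.
Ni²⁺ is absent, so FenP is active.
With repressor ZorX bound, *dulK* is not transcribed.
So DulK is not produced.
No repressor is bound and CilT is active, so *oxaF* is transcribed.
→ *oxaF* is ON.
ppGpp is present, so KosX is active.
No repressor is bound and KosX is active, so *kulE* is transcribed.
→ *kulE* is ON.
4 of the 5 genes are transcribed.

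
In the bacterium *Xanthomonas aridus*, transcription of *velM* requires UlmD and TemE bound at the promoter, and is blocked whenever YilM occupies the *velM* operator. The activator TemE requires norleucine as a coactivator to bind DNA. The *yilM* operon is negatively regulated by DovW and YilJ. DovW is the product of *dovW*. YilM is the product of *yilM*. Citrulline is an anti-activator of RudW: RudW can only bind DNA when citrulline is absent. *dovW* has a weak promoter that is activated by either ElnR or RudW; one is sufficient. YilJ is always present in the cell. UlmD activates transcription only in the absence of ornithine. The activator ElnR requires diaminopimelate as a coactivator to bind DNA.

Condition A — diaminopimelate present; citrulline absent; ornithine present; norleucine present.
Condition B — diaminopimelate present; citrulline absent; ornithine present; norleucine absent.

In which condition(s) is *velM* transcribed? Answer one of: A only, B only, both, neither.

Condition A:
Diaminopimelate is present, so ElnR is active.
Citrulline is absent, so RudW is active.
Activator ElnR is present, so *dovW* is transcribed.
So DovW is produced and active.
YilJ is produced constitutively and is active.
With repressor DovW bound, *yilM* is not transcribed.
So YilM is not produced.
Ornithine is present, so UlmD is inactive.
Norleucine is present, so TemE is active.
Required activator UlmD is absent, so *velM* is not transcribed.
→ *velM* is OFF in A.
Condition B:
Diaminopimelate is present, so ElnR is active.
Citrulline is absent, so RudW is active.
Activator ElnR is present, so *dovW* is transcribed.
So DovW is produced and active.
YilJ is produced constitutively and is active.
With repressor DovW bound, *yilM* is not transcribed.
So YilM is not produced.
Ornithine is present, so UlmD is inactive.
Norleucine is absent, so TemE is inactive.
Required activator UlmD is absent, so *velM* is not transcribed.
→ *velM* is OFF in B.

neither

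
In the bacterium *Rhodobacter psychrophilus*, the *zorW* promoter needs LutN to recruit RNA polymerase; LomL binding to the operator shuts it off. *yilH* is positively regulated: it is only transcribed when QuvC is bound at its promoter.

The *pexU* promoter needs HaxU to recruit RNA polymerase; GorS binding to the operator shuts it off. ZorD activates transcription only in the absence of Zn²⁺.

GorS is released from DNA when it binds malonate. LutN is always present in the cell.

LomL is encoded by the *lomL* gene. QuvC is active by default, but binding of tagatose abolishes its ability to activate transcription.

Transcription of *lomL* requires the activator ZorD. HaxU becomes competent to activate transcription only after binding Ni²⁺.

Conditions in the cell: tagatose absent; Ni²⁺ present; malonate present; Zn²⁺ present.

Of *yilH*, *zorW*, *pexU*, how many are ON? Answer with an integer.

3

Tagatose is absent, so QuvC is active.
No repressor is bound and QuvC is active, so *yilH* is transcribed.
→ *yilH* is ON.
LutN is produced constitutively and is active.
Zn²⁺ is present, so ZorD is inactive.
Required activator ZorD is absent, so *lomL* is not transcribed.
So LomL is not produced.
No repressor is bound and LutN is active, so *zorW* is transcribed.
→ *zorW* is ON.
Ni²⁺ is present, so HaxU is active.
Malonate is present, so GorS is inactive.
No repressor is bound and HaxU is active, so *pexU* is transcribed.
→ *pexU* is ON.
3 of the 3 genes are transcribed.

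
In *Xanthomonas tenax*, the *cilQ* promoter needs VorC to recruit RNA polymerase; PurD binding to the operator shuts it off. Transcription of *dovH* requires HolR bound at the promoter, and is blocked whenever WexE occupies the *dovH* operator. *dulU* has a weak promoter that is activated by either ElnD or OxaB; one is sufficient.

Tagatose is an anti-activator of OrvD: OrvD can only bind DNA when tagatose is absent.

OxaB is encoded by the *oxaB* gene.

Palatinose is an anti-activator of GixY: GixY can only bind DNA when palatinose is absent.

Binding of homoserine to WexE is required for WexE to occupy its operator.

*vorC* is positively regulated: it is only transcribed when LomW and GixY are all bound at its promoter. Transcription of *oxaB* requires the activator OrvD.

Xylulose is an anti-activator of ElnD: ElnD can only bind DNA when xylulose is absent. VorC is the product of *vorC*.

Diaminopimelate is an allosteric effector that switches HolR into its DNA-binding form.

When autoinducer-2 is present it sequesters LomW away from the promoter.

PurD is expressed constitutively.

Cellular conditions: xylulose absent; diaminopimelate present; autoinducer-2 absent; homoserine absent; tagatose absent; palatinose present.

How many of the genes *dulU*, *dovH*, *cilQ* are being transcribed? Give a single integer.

2

Xylulose is absent, so ElnD is active.
Tagatose is absent, so OrvD is active.
No repressor is bound and OrvD is active, so *oxaB* is transcribed.
So OxaB is produced and active.
Activator ElnD is present, so *dulU* is transcribed.
→ *dulU* is ON.
Diaminopimelate is present, so HolR is active.
Homoserine is absent, so WexE is inactive.
No repressor is bound and HolR is active, so *dovH* is transcribed.
→ *dovH* is ON.
Autoinducer-2 is absent, so LomW is active.
Palatinose is present, so GixY is inactive.
Required activator GixY is absent, so *vorC* is not transcribed.
So VorC is not produced.
PurD is produced constitutively and is active.
With repressor PurD bound, *cilQ* is not transcribed.
→ *cilQ* is OFF.
2 of the 3 genes are transcribed.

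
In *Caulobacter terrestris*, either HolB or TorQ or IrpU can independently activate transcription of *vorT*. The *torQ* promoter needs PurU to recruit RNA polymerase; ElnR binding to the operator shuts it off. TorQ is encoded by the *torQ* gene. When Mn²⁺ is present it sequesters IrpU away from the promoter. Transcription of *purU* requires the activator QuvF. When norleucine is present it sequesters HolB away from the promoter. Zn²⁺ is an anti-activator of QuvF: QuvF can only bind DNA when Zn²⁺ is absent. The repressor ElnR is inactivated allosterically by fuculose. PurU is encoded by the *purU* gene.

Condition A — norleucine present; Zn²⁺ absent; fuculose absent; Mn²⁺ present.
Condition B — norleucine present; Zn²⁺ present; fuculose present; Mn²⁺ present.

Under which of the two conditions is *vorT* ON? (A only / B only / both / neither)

neither

Condition A:
Norleucine is present, so HolB is inactive.
Zn²⁺ is absent, so QuvF is active.
No repressor is bound and QuvF is active, so *purU* is transcribed.
So PurU is produced and active.
Fuculose is absent, so ElnR is active.
With repressor ElnR bound, *torQ* is not transcribed.
So TorQ is not produced.
Mn²⁺ is present, so IrpU is inactive.
No activator is available at the *vorT* promoter, so *vorT* is not transcribed.
→ *vorT* is OFF in A.
Condition B:
Norleucine is present, so HolB is inactive.
Zn²⁺ is present, so QuvF is inactive.
Required activator QuvF is absent, so *purU* is not transcribed.
So PurU is not produced.
Fuculose is present, so ElnR is inactive.
Required activator PurU is absent, so *torQ* is not transcribed.
So TorQ is not produced.
Mn²⁺ is present, so IrpU is inactive.
No activator is available at the *vorT* promoter, so *vorT* is not transcribed.
→ *vorT* is OFF in B.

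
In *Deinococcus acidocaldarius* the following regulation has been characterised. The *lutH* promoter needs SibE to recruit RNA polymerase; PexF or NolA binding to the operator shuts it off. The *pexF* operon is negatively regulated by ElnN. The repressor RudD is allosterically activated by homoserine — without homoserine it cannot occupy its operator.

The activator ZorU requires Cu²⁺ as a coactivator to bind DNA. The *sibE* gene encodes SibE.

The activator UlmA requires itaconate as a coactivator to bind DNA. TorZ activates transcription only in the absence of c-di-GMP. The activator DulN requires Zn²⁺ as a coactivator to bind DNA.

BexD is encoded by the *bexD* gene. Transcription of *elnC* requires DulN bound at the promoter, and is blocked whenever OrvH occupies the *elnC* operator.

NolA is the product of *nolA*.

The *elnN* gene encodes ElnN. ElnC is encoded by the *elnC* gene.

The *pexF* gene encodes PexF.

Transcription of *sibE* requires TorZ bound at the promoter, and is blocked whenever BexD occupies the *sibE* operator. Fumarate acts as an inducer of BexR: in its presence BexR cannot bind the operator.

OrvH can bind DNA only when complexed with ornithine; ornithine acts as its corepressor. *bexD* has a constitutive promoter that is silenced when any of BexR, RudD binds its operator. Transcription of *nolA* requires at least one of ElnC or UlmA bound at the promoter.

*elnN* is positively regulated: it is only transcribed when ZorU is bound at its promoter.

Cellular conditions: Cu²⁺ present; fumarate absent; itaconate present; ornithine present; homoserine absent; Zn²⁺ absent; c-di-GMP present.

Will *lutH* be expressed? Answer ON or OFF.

OFF

c-di-GMP is present, so TorZ is inactive.
Fumarate is absent, so BexR is active.
Homoserine is absent, so RudD is inactive.
With repressor BexR bound, *bexD* is not transcribed.
So BexD is not produced.
Required activator TorZ is absent, so *sibE* is not transcribed.
So SibE is not produced.
Cu²⁺ is present, so ZorU is active.
No repressor is bound and ZorU is active, so *elnN* is transcribed.
So ElnN is produced and active.
With repressor ElnN bound, *pexF* is not transcribed.
So PexF is not produced.
Ornithine is present, so OrvH is active.
Zn²⁺ is absent, so DulN is inactive.
With repressor OrvH bound, *elnC* is not transcribed.
So ElnC is not produced.
Itaconate is present, so UlmA is active.
Activator UlmA is present, so *nolA* is transcribed.
So NolA is produced and active.
With repressor NolA bound, *lutH* is not transcribed.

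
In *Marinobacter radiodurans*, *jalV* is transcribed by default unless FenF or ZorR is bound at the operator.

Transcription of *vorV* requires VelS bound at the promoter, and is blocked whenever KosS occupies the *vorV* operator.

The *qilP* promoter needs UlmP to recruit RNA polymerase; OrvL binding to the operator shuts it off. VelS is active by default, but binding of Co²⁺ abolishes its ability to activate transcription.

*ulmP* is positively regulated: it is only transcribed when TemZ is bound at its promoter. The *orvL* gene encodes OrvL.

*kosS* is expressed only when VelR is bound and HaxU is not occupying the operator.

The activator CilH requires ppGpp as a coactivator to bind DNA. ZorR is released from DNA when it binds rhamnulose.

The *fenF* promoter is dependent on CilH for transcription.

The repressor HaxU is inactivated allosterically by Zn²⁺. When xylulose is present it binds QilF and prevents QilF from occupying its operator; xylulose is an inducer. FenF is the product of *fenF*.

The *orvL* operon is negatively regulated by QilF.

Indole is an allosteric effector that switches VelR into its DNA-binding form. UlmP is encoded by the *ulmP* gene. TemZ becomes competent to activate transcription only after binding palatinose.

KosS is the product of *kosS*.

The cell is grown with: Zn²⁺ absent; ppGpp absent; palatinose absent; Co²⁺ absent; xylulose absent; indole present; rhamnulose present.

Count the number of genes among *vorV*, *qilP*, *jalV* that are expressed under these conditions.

Zn²⁺ is absent, so HaxU is active.
Indole is present, so VelR is active.
With repressor HaxU bound, *kosS* is not transcribed.
So KosS is not produced.
Co²⁺ is absent, so VelS is active.
No repressor is bound and VelS is active, so *vorV* is transcribed.
→ *vorV* is ON.
Palatinose is absent, so TemZ is inactive.
Required activator TemZ is absent, so *ulmP* is not transcribed.
So UlmP is not produced.
Xylulose is absent, so QilF is active.
With repressor QilF bound, *orvL* is not transcribed.
So OrvL is not produced.
Required activator UlmP is absent, so *qilP* is not transcribed.
→ *qilP* is OFF.
ppGpp is absent, so CilH is inactive.
Required activator CilH is absent, so *fenF* is not transcribed.
So FenF is not produced.
Rhamnulose is present, so ZorR is inactive.
With no repressor bound, *jalV* is transcribed.
→ *jalV* is ON.
2 of the 3 genes are transcribed.

2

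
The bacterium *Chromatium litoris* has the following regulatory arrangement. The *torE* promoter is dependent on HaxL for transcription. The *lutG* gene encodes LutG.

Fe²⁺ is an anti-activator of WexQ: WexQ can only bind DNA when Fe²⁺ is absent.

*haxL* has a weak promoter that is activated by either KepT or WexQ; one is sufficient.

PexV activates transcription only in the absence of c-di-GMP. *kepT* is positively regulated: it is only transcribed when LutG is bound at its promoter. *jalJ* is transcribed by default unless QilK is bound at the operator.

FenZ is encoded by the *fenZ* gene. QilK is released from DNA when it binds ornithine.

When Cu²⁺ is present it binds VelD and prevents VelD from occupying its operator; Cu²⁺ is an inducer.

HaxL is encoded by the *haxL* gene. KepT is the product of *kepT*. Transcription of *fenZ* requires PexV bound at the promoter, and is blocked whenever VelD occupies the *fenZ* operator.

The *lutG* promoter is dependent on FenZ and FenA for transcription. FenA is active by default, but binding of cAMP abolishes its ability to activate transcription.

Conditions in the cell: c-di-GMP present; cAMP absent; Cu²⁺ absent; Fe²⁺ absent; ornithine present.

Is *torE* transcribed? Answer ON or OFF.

Cu²⁺ is absent, so VelD is active.
c-di-GMP is present, so PexV is inactive.
With repressor VelD bound, *fenZ* is not transcribed.
So FenZ is not produced.
cAMP is absent, so FenA is active.
Required activator FenZ is absent, so *lutG* is not transcribed.
So LutG is not produced.
Required activator LutG is absent, so *kepT* is not transcribed.
So KepT is not produced.
Fe²⁺ is absent, so WexQ is active.
Activator WexQ is present, so *haxL* is transcribed.
So HaxL is produced and active.
No repressor is bound and HaxL is active, so *torE* is transcribed.

ON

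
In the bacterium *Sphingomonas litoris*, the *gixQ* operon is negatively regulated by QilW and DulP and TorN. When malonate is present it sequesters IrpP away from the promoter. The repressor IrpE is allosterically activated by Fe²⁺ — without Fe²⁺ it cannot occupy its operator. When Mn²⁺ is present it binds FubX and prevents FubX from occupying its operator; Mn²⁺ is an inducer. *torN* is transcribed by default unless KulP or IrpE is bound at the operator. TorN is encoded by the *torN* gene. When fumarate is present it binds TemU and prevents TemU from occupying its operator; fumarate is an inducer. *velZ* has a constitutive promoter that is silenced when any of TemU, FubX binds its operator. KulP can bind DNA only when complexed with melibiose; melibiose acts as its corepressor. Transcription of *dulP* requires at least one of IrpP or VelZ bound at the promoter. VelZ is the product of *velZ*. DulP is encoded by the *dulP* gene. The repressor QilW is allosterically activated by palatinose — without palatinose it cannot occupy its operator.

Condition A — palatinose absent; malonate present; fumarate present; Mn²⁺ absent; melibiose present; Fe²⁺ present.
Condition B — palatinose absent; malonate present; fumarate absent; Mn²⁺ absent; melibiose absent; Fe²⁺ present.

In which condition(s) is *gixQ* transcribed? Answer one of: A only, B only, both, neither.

both

Condition A:
Palatinose is absent, so QilW is inactive.
Malonate is present, so IrpP is inactive.
Fumarate is present, so TemU is inactive.
Mn²⁺ is absent, so FubX is active.
With repressor FubX bound, *velZ* is not transcribed.
So VelZ is not produced.
No activator is available at the *dulP* promoter, so *dulP* is not transcribed.
So DulP is not produced.
Melibiose is present, so KulP is active.
Fe²⁺ is present, so IrpE is active.
With repressor KulP bound, *torN* is not transcribed.
So TorN is not produced.
With no repressor bound, *gixQ* is transcribed.
→ *gixQ* is ON in A.
Condition B:
Palatinose is absent, so QilW is inactive.
Malonate is present, so IrpP is inactive.
Fumarate is absent, so TemU is active.
Mn²⁺ is absent, so FubX is active.
With repressor TemU bound, *velZ* is not transcribed.
So VelZ is not produced.
No activator is available at the *dulP* promoter, so *dulP* is not transcribed.
So DulP is not produced.
Melibiose is absent, so KulP is inactive.
Fe²⁺ is present, so IrpE is active.
With repressor IrpE bound, *torN* is not transcribed.
So TorN is not produced.
With no repressor bound, *gixQ* is transcribed.
→ *gixQ* is ON in B.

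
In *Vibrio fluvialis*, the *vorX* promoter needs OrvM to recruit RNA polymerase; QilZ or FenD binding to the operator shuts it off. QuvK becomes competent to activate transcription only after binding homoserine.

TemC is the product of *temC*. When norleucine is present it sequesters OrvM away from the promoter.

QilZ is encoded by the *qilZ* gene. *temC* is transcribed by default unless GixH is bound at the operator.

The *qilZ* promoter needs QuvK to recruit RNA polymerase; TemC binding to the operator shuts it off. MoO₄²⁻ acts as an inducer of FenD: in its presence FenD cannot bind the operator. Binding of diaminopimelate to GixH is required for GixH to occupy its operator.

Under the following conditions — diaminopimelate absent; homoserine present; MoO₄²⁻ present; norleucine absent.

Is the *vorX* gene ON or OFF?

Norleucine is absent, so OrvM is active.
Diaminopimelate is absent, so GixH is inactive.
With no repressor bound, *temC* is transcribed.
So TemC is produced and active.
Homoserine is present, so QuvK is active.
With repressor TemC bound, *qilZ* is not transcribed.
So QilZ is not produced.
MoO₄²⁻ is present, so FenD is inactive.
No repressor is bound and OrvM is active, so *vorX* is transcribed.

ON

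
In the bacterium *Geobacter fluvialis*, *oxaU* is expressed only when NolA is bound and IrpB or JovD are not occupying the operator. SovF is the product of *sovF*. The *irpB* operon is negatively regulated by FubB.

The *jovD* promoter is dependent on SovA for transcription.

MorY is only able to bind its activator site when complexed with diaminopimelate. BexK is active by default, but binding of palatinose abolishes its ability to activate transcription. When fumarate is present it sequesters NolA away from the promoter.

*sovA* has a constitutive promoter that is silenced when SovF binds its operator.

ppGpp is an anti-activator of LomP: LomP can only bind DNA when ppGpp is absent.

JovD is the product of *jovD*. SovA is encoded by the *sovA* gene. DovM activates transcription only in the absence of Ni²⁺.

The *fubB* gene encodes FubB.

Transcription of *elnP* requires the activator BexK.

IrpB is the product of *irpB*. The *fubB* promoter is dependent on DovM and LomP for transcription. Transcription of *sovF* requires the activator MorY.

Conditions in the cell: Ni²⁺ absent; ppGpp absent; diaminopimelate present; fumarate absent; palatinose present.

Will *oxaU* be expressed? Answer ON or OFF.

Ni²⁺ is absent, so DovM is active.
ppGpp is absent, so LomP is active.
No repressor is bound and DovM and LomP are active, so *fubB* is transcribed.
So FubB is produced and active.
With repressor FubB bound, *irpB* is not transcribed.
So IrpB is not produced.
Fumarate is absent, so NolA is active.
Diaminopimelate is present, so MorY is active.
No repressor is bound and MorY is active, so *sovF* is transcribed.
So SovF is produced and active.
With repressor SovF bound, *sovA* is not transcribed.
So SovA is not produced.
Required activator SovA is absent, so *jovD* is not transcribed.
So JovD is not produced.
No repressor is bound and NolA is active, so *oxaU* is transcribed.

ON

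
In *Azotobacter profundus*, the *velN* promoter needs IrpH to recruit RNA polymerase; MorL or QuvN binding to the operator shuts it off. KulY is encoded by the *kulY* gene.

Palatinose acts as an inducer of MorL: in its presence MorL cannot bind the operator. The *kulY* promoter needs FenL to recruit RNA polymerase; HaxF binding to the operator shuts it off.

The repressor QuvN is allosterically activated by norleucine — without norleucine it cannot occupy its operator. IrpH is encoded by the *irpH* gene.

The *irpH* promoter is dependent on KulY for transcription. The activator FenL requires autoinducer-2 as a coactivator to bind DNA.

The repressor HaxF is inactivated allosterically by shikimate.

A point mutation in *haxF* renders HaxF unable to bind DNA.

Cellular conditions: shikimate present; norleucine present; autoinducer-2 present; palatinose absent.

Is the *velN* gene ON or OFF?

HaxF is non-functional in this strain, so it has no effect.
Autoinducer-2 is present, so FenL is active.
No repressor is bound and FenL is active, so *kulY* is transcribed.
So KulY is produced and active.
No repressor is bound and KulY is active, so *irpH* is transcribed.
So IrpH is produced and active.
Palatinose is absent, so MorL is active.
Norleucine is present, so QuvN is active.
With repressor MorL bound, *velN* is not transcribed.

OFF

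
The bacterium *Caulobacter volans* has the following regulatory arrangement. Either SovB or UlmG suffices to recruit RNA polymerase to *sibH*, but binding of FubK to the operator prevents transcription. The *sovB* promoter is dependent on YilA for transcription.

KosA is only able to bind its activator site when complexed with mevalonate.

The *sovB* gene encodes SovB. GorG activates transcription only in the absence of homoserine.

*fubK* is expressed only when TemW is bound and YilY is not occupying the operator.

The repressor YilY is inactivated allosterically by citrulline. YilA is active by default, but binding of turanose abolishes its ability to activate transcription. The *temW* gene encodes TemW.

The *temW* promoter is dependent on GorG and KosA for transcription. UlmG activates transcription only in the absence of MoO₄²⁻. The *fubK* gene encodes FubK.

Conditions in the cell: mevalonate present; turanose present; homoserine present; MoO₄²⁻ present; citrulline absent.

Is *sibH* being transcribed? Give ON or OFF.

Citrulline is absent, so YilY is active.
Homoserine is present, so GorG is inactive.
Mevalonate is present, so KosA is active.
Required activator GorG is absent, so *temW* is not transcribed.
So TemW is not produced.
With repressor YilY bound, *fubK* is not transcribed.
So FubK is not produced.
Turanose is present, so YilA is inactive.
Required activator YilA is absent, so *sovB* is not transcribed.
So SovB is not produced.
MoO₄²⁻ is present, so UlmG is inactive.
No activator is available at the *sibH* promoter, so *sibH* is not transcribed.

OFF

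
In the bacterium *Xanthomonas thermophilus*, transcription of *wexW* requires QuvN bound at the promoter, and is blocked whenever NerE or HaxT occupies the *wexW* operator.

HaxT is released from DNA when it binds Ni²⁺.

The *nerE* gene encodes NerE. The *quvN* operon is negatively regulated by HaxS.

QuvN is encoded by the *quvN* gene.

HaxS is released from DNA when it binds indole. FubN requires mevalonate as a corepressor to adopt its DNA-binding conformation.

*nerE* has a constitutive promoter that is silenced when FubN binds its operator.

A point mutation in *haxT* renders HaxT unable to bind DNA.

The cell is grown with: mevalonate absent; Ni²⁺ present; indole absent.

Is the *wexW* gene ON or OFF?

Mevalonate is absent, so FubN is inactive.
With no repressor bound, *nerE* is transcribed.
So NerE is produced and active.
HaxT is non-functional in this strain, so it has no effect.
Indole is absent, so HaxS is active.
With repressor HaxS bound, *quvN* is not transcribed.
So QuvN is not produced.
With repressor NerE bound, *wexW* is not transcribed.

OFF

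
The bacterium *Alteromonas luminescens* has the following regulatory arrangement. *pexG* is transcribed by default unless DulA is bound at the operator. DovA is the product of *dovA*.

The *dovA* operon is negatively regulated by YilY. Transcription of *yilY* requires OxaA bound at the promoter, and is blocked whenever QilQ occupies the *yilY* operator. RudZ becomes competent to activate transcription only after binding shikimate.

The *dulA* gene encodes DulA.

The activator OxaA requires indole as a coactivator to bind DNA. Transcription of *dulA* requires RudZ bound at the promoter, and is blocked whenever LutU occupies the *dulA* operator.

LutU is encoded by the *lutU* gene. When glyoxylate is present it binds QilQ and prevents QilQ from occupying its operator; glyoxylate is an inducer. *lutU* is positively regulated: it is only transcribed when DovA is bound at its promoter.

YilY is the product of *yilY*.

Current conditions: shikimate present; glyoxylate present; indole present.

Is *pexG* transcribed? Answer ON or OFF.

Glyoxylate is present, so QilQ is inactive.
Indole is present, so OxaA is active.
No repressor is bound and OxaA is active, so *yilY* is transcribed.
So YilY is produced and active.
With repressor YilY bound, *dovA* is not transcribed.
So DovA is not produced.
Required activator DovA is absent, so *lutU* is not transcribed.
So LutU is not produced.
Shikimate is present, so RudZ is active.
No repressor is bound and RudZ is active, so *dulA* is transcribed.
So DulA is produced and active.
With repressor DulA bound, *pexG* is not transcribed.

OFF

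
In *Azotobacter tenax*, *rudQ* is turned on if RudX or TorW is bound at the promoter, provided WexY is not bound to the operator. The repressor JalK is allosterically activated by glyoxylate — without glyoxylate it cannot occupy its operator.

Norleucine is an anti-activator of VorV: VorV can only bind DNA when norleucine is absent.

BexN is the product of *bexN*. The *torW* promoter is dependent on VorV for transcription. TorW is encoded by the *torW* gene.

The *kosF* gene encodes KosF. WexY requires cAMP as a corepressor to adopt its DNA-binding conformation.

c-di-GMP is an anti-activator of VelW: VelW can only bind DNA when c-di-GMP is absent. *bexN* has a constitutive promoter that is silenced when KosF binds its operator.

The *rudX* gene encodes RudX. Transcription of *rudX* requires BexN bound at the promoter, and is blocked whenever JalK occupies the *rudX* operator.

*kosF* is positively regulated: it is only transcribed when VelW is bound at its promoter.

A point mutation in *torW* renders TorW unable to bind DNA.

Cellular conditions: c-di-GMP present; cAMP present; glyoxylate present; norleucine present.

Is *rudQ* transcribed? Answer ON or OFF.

OFF

Glyoxylate is present, so JalK is active.
c-di-GMP is present, so VelW is inactive.
Required activator VelW is absent, so *kosF* is not transcribed.
So KosF is not produced.
With no repressor bound, *bexN* is transcribed.
So BexN is produced and active.
With repressor JalK bound, *rudX* is not transcribed.
So RudX is not produced.
TorW is non-functional in this strain, so it has no effect.
cAMP is present, so WexY is active.
With repressor WexY bound, *rudQ* is not transcribed.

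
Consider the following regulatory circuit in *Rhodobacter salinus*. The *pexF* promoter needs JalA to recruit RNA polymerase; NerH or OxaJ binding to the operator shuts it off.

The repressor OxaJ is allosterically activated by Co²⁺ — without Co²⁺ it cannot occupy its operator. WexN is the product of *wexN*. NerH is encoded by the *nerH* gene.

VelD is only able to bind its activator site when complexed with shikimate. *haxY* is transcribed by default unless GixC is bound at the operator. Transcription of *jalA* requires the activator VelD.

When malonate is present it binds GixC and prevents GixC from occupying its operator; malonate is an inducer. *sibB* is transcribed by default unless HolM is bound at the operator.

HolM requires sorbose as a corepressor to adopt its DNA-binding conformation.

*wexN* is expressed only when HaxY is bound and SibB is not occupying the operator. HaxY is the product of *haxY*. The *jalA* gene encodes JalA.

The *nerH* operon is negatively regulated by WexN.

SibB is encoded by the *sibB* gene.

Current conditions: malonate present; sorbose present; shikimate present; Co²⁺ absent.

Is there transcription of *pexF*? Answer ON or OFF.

ON

Sorbose is present, so HolM is active.
With repressor HolM bound, *sibB* is not transcribed.
So SibB is not produced.
Malonate is present, so GixC is inactive.
With no repressor bound, *haxY* is transcribed.
So HaxY is produced and active.
No repressor is bound and HaxY is active, so *wexN* is transcribed.
So WexN is produced and active.
With repressor WexN bound, *nerH* is not transcribed.
So NerH is not produced.
Shikimate is present, so VelD is active.
No repressor is bound and VelD is active, so *jalA* is transcribed.
So JalA is produced and active.
Co²⁺ is absent, so OxaJ is inactive.
No repressor is bound and JalA is active, so *pexF* is transcribed.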